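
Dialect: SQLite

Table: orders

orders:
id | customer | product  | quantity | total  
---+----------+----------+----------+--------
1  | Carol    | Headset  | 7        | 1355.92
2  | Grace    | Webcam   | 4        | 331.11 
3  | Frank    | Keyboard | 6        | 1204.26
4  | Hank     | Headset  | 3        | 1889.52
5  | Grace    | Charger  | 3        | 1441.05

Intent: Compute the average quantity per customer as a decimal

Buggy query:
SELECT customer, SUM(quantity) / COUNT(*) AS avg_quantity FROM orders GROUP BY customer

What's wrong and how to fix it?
Bug: SUM(quantity) and COUNT(*) are both integers; the division truncates the fractional part

Fix: Cast one side to REAL so the division keeps the fractional part

Corrected query:
SELECT customer, SUM(quantity) * 1.0 / COUNT(*) AS avg_quantity FROM orders GROUP BY customer

Result:
customer | avg_quantity
---------+-------------
Carol    | 7           
Frank    | 6           
Grace    | 3.5         
Hank     | 3           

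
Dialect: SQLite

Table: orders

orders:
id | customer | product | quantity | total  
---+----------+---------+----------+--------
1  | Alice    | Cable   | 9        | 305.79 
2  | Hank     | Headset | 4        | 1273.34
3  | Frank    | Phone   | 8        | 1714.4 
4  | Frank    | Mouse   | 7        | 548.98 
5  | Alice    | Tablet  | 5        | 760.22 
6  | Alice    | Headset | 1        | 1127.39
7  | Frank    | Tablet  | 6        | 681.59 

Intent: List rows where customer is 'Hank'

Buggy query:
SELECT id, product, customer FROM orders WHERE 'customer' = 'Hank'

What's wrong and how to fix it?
Bug: 'customer' in single quotes is a string literal, not the column; the comparison is literal-vs-literal and never true

Fix: Remove the quotes around the column name (or use double quotes for an identifier)

Corrected query:
SELECT id, product, customer FROM orders WHERE customer = 'Hank'

Result:
id | product | customer
---+---------+---------
2  | Headset | Hank    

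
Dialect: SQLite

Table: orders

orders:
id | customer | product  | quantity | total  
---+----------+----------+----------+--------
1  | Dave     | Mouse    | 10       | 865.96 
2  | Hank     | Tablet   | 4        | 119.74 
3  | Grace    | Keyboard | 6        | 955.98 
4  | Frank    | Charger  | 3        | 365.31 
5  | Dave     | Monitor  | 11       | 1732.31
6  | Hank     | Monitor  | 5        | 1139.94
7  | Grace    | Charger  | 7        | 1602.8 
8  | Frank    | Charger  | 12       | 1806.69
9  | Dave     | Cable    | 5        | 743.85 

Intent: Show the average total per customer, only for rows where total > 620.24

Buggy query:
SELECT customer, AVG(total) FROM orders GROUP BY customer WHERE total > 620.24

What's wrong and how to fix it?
Bug: Row-level WHERE must come before GROUP BY in the clause order

Fix: Place WHERE between FROM and GROUP BY

Corrected query:
SELECT customer, AVG(total) FROM orders WHERE total > 620.24 GROUP BY customer

Result:
customer | AVG(total)
---------+-----------
Dave     | 1114.04   
Frank    | 1806.69   
Grace    | 1279.39   
Hank     | 1139.94   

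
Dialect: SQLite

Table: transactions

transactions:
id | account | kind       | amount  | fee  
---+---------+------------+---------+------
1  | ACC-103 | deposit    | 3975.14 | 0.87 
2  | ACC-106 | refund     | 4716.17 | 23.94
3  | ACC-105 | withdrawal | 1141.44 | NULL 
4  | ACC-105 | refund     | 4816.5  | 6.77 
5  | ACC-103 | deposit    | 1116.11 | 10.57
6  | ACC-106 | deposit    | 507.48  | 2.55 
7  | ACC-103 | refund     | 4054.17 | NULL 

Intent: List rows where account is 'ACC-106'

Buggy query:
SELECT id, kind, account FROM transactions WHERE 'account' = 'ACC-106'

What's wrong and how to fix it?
Bug: 'account' in single quotes is a string literal, not the column; the comparison is literal-vs-literal and never true

Fix: Reference the column as account without single quotes

Corrected query:
SELECT id, kind, account FROM transactions WHERE account = 'ACC-106'

Result:
id | kind    | account
---+---------+--------
2  | refund  | ACC-106
6  | deposit | ACC-106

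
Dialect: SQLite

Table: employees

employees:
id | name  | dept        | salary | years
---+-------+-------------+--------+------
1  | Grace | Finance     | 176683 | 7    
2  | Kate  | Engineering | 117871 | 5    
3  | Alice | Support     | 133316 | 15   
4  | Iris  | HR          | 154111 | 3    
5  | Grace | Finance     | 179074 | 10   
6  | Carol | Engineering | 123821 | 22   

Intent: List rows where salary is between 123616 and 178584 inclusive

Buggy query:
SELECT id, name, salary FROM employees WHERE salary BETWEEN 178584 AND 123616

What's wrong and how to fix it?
Bug: The bounds are reversed; BETWEEN a AND b requires a <= b to match anything

Fix: Write BETWEEN 123616 AND 178584

Corrected query:
SELECT id, name, salary FROM employees WHERE salary BETWEEN 123616 AND 178584

Result:
id | name  | salary
---+-------+-------
1  | Grace | 176683
3  | Alice | 133316
4  | Iris  | 154111
6  | Carol | 123821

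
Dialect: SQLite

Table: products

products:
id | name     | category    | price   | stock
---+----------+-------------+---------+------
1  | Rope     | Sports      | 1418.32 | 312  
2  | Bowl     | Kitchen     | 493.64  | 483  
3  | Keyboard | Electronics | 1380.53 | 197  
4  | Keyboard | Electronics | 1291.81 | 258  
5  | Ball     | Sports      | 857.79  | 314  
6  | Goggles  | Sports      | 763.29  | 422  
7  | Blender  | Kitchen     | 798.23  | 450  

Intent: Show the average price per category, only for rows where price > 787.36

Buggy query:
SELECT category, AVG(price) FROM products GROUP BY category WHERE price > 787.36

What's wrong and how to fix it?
Bug: WHERE cannot follow GROUP BY

Fix: Move the WHERE clause before GROUP BY

Corrected query:
SELECT category, AVG(price) FROM products WHERE price > 787.36 GROUP BY category

Result:
category    | AVG(price)
------------+-----------
Electronics | 1336.17   
Kitchen     | 798.23    
Sports      | 1138.055  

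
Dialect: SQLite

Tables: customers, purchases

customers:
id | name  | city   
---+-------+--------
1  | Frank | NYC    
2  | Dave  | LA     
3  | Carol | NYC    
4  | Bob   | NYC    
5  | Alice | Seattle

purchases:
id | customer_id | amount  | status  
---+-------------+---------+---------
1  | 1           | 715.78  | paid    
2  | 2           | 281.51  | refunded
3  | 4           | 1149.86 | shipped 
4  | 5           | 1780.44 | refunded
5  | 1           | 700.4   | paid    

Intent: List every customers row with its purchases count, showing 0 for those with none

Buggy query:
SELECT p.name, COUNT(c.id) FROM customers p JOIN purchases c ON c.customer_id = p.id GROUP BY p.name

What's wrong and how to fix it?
Bug: An inner join excludes parents with zero children

Fix: Use LEFT JOIN so parents without children still appear (COUNT(c.id) gives 0)

Corrected query:
SELECT p.name, COUNT(c.id) FROM customers p LEFT JOIN purchases c ON c.customer_id = p.id GROUP BY p.name

Result:
name  | COUNT(c.id)
------+------------
Alice | 1          
Bob   | 1          
Carol | 0          
Dave  | 1          
Frank | 2          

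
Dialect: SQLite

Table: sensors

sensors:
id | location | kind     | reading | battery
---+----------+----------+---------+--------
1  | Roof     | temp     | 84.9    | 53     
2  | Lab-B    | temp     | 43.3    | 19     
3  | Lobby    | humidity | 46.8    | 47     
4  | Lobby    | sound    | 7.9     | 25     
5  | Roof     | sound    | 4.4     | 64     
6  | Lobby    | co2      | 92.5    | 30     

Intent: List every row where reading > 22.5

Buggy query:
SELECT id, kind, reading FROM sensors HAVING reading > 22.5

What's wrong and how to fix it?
Bug: HAVING filters the output of aggregation, but this query has no GROUP BY and no aggregate functions, so SQLite rejects it (HAVING clause on a non-aggregate query); the condition here is per row

Fix: Use WHERE for row-level filtering

Corrected query:
SELECT id, kind, reading FROM sensors WHERE reading > 22.5

Result:
id | kind     | reading
---+----------+--------
1  | temp     | 84.9   
2  | temp     | 43.3   
3  | humidity | 46.8   
6  | co2      | 92.5   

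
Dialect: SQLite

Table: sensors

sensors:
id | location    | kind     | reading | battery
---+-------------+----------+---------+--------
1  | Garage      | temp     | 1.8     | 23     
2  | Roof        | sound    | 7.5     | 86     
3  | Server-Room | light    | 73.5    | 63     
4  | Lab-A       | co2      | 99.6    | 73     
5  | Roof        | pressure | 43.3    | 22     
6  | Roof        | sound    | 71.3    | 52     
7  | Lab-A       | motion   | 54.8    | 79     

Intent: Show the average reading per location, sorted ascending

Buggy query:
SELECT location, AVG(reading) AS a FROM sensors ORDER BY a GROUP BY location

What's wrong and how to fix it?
Bug: ORDER BY appears before GROUP BY; SQL clause order requires GROUP BY first

Fix: Reorder: SELECT … FROM … GROUP BY … ORDER BY …

Corrected query:
SELECT location, AVG(reading) AS a FROM sensors GROUP BY location ORDER BY a

Result:
location    | a   
------------+-----
Garage      | 1.8 
Roof        | 40.7
Server-Room | 73.5
Lab-A       | 77.2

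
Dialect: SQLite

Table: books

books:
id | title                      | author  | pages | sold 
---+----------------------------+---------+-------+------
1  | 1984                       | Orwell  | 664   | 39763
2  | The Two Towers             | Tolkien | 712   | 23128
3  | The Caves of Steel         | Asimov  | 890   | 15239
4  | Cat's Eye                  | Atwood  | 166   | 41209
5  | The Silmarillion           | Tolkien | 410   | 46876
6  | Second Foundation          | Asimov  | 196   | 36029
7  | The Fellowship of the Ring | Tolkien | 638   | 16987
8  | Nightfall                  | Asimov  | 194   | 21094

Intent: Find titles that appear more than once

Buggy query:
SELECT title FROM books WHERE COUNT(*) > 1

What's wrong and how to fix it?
Bug: COUNT(*) is an aggregate and cannot be used in WHERE

Fix: GROUP BY title, then filter groups with HAVING COUNT(*) > 1

Corrected query:
SELECT title FROM books GROUP BY title HAVING COUNT(*) > 1

Result:
(no rows)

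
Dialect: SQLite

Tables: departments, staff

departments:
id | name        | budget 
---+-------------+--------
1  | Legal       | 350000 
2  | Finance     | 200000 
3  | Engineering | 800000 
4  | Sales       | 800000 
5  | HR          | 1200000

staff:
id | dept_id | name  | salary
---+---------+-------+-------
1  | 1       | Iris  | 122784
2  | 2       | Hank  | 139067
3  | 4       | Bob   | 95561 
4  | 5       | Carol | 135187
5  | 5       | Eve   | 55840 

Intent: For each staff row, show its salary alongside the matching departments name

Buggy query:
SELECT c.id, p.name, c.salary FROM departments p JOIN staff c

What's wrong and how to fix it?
Bug: Missing join condition: each staff row is matched to all departments rows instead of just its own

Fix: Specify the join condition linking the foreign key to the parent id

Corrected query:
SELECT c.id, p.name, c.salary FROM departments p JOIN staff c ON c.dept_id = p.id

Result:
id | name    | salary
---+---------+-------
1  | Legal   | 122784
2  | Finance | 139067
3  | Sales   | 95561 
4  | HR      | 135187
5  | HR      | 55840 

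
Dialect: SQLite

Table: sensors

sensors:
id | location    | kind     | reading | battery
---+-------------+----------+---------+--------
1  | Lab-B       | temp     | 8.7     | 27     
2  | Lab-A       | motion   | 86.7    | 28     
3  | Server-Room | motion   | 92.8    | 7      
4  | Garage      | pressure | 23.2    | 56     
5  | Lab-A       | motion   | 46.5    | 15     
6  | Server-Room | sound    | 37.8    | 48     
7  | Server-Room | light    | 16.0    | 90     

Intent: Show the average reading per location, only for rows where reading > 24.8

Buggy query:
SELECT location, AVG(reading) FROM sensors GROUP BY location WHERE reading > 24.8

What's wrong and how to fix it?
Bug: Row-level WHERE must come before GROUP BY in the clause order

Fix: Place WHERE between FROM and GROUP BY

Corrected query:
SELECT location, AVG(reading) FROM sensors WHERE reading > 24.8 GROUP BY location

Result:
location    | AVG(reading)
------------+-------------
Lab-A       | 66.6        
Server-Room | 65.3        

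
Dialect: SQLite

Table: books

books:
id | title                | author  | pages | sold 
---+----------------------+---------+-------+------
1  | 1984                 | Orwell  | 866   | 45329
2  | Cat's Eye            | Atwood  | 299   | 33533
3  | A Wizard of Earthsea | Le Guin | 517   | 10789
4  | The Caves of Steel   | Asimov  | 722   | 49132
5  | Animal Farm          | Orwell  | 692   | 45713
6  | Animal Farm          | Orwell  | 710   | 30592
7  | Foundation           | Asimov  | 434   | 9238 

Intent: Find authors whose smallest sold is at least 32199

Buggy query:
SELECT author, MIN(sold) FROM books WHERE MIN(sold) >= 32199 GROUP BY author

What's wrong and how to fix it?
Bug: Aggregates like MIN are computed per group after WHERE runs

Fix: Replace WHERE with HAVING after the GROUP BY

Corrected query:
SELECT author, MIN(sold) FROM books GROUP BY author HAVING MIN(sold) >= 32199

Result:
author | MIN(sold)
-------+----------
Atwood | 33533    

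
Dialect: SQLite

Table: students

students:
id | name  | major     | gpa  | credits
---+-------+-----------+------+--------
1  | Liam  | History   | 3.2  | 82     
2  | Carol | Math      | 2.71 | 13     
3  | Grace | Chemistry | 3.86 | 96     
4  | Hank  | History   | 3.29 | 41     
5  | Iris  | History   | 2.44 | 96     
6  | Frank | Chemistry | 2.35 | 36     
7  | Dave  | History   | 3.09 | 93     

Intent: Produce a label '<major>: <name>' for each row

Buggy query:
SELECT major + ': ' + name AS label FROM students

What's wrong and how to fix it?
Bug: SQLite uses || for string concatenation; + coerces text to numbers (yielding 0)

Fix: Replace + with || to concatenate text

Corrected query:
SELECT major || ': ' || name AS label FROM students

Result:
label           
----------------
History: Liam   
Math: Carol     
Chemistry: Grace
History: Hank   
History: Iris   
Chemistry: Frank
History: Dave   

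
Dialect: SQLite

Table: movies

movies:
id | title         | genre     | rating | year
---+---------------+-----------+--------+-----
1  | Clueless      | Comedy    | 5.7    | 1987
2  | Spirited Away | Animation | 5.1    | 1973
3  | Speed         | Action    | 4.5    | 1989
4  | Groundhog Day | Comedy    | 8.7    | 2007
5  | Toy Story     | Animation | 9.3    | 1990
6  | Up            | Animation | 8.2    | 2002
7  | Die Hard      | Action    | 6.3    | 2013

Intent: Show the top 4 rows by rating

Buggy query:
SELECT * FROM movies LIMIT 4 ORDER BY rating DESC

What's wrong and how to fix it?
Bug: ORDER BY cannot follow LIMIT; LIMIT is the final clause

Fix: Sort with ORDER BY, then apply LIMIT

Corrected query:
SELECT * FROM movies ORDER BY rating DESC LIMIT 4

Result:
id | title         | genre     | rating | year
---+---------------+-----------+--------+-----
5  | Toy Story     | Animation | 9.3    | 1990
4  | Groundhog Day | Comedy    | 8.7    | 2007
6  | Up            | Animation | 8.2    | 2002
7  | Die Hard      | Action    | 6.3    | 2013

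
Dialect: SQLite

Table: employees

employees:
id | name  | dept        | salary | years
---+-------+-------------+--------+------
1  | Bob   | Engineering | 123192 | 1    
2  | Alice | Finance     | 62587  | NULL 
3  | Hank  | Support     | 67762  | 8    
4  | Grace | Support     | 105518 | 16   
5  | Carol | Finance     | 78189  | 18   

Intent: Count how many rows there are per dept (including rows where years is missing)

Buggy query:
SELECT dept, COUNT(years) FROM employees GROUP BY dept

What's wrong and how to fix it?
Bug: COUNT(column) counts non-NULL values only; rows with NULL years aren't counted

Fix: Replace COUNT(years) with COUNT(*)

Corrected query:
SELECT dept, COUNT(*) FROM employees GROUP BY dept

Result:
dept        | COUNT(*)
------------+---------
Engineering | 1       
Finance     | 2       
Support     | 2       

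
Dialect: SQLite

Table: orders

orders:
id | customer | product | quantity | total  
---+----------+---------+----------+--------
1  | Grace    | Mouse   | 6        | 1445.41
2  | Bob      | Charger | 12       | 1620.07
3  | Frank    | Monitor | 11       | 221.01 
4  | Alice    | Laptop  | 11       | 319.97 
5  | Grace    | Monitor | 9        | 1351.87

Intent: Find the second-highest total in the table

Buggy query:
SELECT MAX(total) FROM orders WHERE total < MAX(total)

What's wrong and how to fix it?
Bug: The inner MAX is an aggregate inside WHERE, which is not allowed

Fix: Put the inner MAX in a scalar subquery

Corrected query:
SELECT MAX(total) FROM orders WHERE total < (SELECT MAX(total) FROM orders)

Result:
MAX(total)
----------
1445.41   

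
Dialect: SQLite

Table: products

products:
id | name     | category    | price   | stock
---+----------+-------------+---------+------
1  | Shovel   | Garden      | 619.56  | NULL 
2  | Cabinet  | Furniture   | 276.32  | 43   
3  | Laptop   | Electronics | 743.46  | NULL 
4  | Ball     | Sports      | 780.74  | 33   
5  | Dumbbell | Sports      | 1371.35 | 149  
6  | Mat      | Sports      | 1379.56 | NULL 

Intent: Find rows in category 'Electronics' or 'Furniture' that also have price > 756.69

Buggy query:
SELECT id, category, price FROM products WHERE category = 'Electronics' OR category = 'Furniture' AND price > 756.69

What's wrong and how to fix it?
Bug: Without parentheses, AND is evaluated before OR, so the price filter only applies to the 'Furniture' branch

Fix: Group the OR with parentheses (or use IN), then AND the threshold

Corrected query:
SELECT id, category, price FROM products WHERE (category = 'Electronics' OR category = 'Furniture') AND price > 756.69

Result:
(no rows)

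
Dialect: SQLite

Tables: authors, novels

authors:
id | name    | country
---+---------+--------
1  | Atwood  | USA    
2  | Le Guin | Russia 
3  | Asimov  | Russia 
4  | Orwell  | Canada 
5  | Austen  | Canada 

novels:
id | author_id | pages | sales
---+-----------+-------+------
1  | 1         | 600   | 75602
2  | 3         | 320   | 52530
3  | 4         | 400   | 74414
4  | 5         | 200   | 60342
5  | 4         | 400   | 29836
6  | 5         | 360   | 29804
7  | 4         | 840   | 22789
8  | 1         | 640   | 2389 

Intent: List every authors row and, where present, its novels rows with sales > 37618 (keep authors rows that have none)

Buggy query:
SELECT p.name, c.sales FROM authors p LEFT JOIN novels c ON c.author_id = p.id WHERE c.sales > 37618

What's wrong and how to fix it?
Bug: Filtering c.sales in WHERE discards the NULL rows produced by LEFT JOIN, turning it into an inner join

Fix: Put 'c.sales > 37618' in the JOIN's ON clause instead of WHERE

Corrected query:
SELECT p.name, c.sales FROM authors p LEFT JOIN novels c ON c.author_id = p.id AND c.sales > 37618

Result:
name    | sales
--------+------
Atwood  | 75602
Le Guin | NULL 
Asimov  | 52530
Orwell  | 74414
Austen  | 60342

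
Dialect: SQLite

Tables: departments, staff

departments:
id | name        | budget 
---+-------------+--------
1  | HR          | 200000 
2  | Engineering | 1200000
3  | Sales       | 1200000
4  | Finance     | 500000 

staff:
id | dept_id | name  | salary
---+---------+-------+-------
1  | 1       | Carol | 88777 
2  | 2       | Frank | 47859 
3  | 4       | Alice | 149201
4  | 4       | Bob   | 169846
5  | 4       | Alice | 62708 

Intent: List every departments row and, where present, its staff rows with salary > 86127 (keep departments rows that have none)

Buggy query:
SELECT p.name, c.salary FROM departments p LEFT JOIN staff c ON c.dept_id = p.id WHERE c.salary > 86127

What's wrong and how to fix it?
Bug: Filtering c.salary in WHERE discards the NULL rows produced by LEFT JOIN, turning it into an inner join

Fix: Move the right-table condition into the ON clause so unmatched parents are kept

Corrected query:
SELECT p.name, c.salary FROM departments p LEFT JOIN staff c ON c.dept_id = p.id AND c.salary > 86127

Result:
name        | salary
------------+-------
HR          | 88777 
Engineering | NULL  
Sales       | NULL  
Finance     | 149201
Finance     | 169846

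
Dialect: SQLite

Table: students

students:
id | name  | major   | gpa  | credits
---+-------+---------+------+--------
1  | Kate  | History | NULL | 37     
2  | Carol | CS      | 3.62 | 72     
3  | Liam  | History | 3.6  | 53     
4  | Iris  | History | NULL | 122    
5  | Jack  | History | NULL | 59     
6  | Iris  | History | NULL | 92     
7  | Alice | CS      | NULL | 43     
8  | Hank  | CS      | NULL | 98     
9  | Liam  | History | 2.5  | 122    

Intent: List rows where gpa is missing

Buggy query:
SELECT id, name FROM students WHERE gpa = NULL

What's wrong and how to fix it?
Bug: '= NULL' is always unknown in SQL three-valued logic, so no rows match

Fix: Use IS NULL to test for NULL

Corrected query:
SELECT id, name FROM students WHERE gpa IS NULL

Result:
id | name 
---+------
1  | Kate 
4  | Iris 
5  | Jack 
6  | Iris 
7  | Alice
8  | Hank 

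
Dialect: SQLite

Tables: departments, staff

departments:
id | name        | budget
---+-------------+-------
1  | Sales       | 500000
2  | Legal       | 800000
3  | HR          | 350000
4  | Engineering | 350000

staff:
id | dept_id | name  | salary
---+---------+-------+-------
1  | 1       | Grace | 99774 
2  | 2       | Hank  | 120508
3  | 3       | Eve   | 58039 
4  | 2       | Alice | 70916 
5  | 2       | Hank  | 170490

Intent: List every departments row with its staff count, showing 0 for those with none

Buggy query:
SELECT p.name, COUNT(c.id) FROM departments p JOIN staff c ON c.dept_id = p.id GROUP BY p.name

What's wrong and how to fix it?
Bug: An inner join excludes parents with zero children

Fix: Use LEFT JOIN so parents without children still appear (COUNT(c.id) gives 0)

Corrected query:
SELECT p.name, COUNT(c.id) FROM departments p LEFT JOIN staff c ON c.dept_id = p.id GROUP BY p.name

Result:
name        | COUNT(c.id)
------------+------------
Engineering | 0          
HR          | 1          
Legal       | 3          
Sales       | 1          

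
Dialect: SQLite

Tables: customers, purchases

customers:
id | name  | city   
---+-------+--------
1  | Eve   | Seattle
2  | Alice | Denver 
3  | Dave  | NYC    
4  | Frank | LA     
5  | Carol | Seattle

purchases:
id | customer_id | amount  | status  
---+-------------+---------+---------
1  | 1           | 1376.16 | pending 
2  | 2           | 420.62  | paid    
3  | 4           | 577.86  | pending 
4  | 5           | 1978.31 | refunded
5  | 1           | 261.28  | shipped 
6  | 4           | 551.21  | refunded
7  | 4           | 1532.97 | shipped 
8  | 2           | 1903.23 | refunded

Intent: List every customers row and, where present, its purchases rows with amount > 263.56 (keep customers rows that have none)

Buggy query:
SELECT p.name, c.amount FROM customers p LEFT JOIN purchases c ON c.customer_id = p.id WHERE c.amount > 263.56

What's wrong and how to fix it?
Bug: A WHERE condition on the right-hand table after LEFT JOIN drops unmatched parents

Fix: Put 'c.amount > 263.56' in the JOIN's ON clause instead of WHERE

Corrected query:
SELECT p.name, c.amount FROM customers p LEFT JOIN purchases c ON c.customer_id = p.id AND c.amount > 263.56

Result:
name  | amount 
------+--------
Eve   | 1376.16
Alice | 420.62 
Alice | 1903.23
Dave  | NULL   
Frank | 551.21 
Frank | 577.86 
Frank | 1532.97
Carol | 1978.31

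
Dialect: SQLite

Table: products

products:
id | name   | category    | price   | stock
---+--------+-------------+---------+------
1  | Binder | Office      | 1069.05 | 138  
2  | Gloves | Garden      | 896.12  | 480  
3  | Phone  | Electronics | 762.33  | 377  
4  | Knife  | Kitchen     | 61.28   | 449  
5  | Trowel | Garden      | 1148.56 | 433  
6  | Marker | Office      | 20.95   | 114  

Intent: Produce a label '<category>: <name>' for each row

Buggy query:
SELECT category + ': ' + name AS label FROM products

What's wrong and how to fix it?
Bug: '+' is numeric addition; on text columns SQLite converts them to 0 instead of concatenating

Fix: Replace + with || to concatenate text

Corrected query:
SELECT category || ': ' || name AS label FROM products

Result:
label             
------------------
Office: Binder    
Garden: Gloves    
Electronics: Phone
Kitchen: Knife    
Garden: Trowel    
Office: Marker    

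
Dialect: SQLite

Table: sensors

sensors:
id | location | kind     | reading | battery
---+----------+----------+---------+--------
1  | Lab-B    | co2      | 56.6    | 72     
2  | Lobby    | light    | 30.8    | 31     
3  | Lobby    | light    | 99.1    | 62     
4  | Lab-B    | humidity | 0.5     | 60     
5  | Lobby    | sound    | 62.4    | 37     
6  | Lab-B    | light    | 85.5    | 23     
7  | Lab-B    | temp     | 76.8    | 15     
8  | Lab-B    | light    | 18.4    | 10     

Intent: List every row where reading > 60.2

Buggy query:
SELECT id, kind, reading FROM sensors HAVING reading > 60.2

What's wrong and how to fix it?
Bug: HAVING filters the output of aggregation, but this query has no GROUP BY and no aggregate functions, so SQLite rejects it (HAVING clause on a non-aggregate query); the condition here is per row

Fix: Replace HAVING with WHERE since the condition applies to individual rows

Corrected query:
SELECT id, kind, reading FROM sensors WHERE reading > 60.2

Result:
id | kind  | reading
---+-------+--------
3  | light | 99.1   
5  | sound | 62.4   
6  | light | 85.5   
7  | temp  | 76.8   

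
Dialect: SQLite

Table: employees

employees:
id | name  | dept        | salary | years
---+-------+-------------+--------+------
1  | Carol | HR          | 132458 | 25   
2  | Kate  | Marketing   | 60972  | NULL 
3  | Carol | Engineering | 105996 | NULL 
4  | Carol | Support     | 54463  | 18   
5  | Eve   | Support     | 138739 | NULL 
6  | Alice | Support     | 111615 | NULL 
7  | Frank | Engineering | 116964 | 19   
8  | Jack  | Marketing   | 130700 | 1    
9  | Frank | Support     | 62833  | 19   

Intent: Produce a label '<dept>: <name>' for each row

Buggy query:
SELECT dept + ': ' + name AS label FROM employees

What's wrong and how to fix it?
Bug: SQLite uses || for string concatenation; + coerces text to numbers (yielding 0)

Fix: Replace + with || to concatenate text

Corrected query:
SELECT dept || ': ' || name AS label FROM employees

Result:
label             
------------------
HR: Carol         
Marketing: Kate   
Engineering: Carol
Support: Carol    
Support: Eve      
Support: Alice    
Engineering: Frank
Marketing: Jack   
Support: Frank    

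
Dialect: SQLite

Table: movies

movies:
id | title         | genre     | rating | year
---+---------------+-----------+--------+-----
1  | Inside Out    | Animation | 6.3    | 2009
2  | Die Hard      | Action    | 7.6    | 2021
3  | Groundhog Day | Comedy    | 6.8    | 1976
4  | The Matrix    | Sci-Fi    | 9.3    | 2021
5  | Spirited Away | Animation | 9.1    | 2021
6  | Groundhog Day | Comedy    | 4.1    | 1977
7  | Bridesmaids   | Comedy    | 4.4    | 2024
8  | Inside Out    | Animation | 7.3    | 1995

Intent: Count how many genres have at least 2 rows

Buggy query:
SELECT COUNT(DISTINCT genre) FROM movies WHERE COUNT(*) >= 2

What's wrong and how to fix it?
Bug: WHERE filters individual rows, not groups, so a group-level COUNT is invalid there

Fix: Use a subquery that GROUPs and filters with HAVING, then count its rows

Corrected query:
SELECT COUNT(*) FROM (SELECT genre FROM movies GROUP BY genre HAVING COUNT(*) >= 2)

Result:
COUNT(*)
--------
2       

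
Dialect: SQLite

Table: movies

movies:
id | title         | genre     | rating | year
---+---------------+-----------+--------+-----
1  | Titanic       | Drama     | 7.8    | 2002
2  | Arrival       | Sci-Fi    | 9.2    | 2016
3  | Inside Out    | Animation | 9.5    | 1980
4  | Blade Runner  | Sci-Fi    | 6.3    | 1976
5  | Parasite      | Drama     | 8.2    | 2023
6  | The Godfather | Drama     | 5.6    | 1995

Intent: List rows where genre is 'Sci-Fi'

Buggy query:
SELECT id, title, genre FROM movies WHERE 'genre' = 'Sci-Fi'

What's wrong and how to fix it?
Bug: Single quotes denote string literals in SQL; the column name is being compared as a constant string

Fix: Reference the column as genre without single quotes

Corrected query:
SELECT id, title, genre FROM movies WHERE genre = 'Sci-Fi'

Result:
id | title        | genre 
---+--------------+-------
2  | Arrival      | Sci-Fi
4  | Blade Runner | Sci-Fi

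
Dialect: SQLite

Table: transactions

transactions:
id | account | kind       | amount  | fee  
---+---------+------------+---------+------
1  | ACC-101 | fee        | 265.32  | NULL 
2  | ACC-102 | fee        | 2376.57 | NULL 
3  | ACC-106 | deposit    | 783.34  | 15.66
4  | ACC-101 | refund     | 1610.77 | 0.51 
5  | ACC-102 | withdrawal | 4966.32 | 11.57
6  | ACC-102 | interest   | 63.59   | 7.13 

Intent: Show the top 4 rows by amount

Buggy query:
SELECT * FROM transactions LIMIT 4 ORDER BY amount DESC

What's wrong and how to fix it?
Bug: ORDER BY cannot follow LIMIT; LIMIT is the final clause

Fix: Swap the clauses: ORDER BY first, then LIMIT

Corrected query:
SELECT * FROM transactions ORDER BY amount DESC LIMIT 4

Result:
id | account | kind       | amount  | fee  
---+---------+------------+---------+------
5  | ACC-102 | withdrawal | 4966.32 | 11.57
2  | ACC-102 | fee        | 2376.57 | NULL 
4  | ACC-101 | refund     | 1610.77 | 0.51 
3  | ACC-106 | deposit    | 783.34  | 15.66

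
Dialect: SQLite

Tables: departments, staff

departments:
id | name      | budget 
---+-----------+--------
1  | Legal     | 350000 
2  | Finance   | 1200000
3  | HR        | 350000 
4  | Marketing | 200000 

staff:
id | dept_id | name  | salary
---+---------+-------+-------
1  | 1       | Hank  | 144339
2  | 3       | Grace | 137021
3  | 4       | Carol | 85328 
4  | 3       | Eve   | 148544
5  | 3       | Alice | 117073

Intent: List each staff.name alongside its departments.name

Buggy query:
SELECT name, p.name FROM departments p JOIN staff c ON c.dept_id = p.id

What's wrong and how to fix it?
Bug: Both tables have a 'name' column; the unqualified reference is ambiguous

Fix: Prefix ambiguous columns with the table alias

Corrected query:
SELECT c.name, p.name FROM departments p JOIN staff c ON c.dept_id = p.id

Result:
name  | name     
------+----------
Hank  | Legal    
Grace | HR       
Carol | Marketing
Eve   | HR       
Alice | HR       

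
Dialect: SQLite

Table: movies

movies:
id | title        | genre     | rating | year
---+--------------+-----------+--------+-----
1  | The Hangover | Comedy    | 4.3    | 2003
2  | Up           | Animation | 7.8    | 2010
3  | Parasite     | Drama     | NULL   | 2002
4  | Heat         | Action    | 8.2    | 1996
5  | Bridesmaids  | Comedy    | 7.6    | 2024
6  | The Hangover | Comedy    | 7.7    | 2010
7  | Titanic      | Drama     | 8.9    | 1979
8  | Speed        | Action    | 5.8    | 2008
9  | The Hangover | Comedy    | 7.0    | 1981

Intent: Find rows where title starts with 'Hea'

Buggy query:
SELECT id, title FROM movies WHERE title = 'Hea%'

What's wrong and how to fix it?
Bug: Wildcards only work with LIKE; '=' treats '%' as a literal character

Fix: Use LIKE for wildcard pattern matching

Corrected query:
SELECT id, title FROM movies WHERE title LIKE 'Hea%'

Result:
id | title
---+------
4  | Heat 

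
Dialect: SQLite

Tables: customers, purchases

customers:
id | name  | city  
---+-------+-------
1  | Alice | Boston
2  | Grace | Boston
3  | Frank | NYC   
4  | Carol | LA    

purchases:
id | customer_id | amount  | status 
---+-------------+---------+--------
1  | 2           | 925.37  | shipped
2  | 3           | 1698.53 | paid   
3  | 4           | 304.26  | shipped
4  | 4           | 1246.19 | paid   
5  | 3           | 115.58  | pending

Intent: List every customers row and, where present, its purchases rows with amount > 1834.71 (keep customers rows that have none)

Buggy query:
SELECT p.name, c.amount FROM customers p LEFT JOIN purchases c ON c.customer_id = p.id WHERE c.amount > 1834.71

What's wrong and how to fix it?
Bug: A WHERE condition on the right-hand table after LEFT JOIN drops unmatched parents

Fix: Put 'c.amount > 1834.71' in the JOIN's ON clause instead of WHERE

Corrected query:
SELECT p.name, c.amount FROM customers p LEFT JOIN purchases c ON c.customer_id = p.id AND c.amount > 1834.71

Result:
name  | amount
------+-------
Alice | NULL  
Grace | NULL  
Frank | NULL  
Carol | NULL  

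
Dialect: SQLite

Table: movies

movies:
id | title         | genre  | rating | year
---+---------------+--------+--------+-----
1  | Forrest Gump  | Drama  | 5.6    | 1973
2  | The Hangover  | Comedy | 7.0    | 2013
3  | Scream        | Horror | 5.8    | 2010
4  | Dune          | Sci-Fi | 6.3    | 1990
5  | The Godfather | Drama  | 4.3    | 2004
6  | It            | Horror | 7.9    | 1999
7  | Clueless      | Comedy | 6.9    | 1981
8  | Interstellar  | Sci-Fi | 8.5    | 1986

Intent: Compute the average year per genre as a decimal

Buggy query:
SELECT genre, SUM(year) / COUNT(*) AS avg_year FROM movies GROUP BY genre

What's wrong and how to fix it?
Bug: Both operands are integers, so '/' performs integer division and truncates

Fix: Cast one side to REAL so the division keeps the fractional part

Corrected query:
SELECT genre, SUM(year) * 1.0 / COUNT(*) AS avg_year FROM movies GROUP BY genre

Result:
genre  | avg_year
-------+---------
Comedy | 1997    
Drama  | 1988.5  
Horror | 2004.5  
Sci-Fi | 1988    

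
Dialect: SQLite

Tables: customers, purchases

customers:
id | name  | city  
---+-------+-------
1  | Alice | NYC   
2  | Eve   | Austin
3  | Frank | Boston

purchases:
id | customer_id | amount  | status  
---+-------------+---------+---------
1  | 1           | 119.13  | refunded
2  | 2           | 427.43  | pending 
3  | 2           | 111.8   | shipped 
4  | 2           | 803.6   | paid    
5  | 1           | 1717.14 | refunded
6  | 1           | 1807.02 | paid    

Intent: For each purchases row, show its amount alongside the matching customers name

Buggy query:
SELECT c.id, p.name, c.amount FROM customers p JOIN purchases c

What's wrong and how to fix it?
Bug: JOIN with no ON clause produces a cartesian product; every purchases row pairs with every customers row

Fix: Add ON c.customer_id = p.id to the JOIN

Corrected query:
SELECT c.id, p.name, c.amount FROM customers p JOIN purchases c ON c.customer_id = p.id

Result:
id | name  | amount 
---+-------+--------
1  | Alice | 119.13 
2  | Eve   | 427.43 
3  | Eve   | 111.8  
4  | Eve   | 803.6  
5  | Alice | 1717.14
6  | Alice | 1807.02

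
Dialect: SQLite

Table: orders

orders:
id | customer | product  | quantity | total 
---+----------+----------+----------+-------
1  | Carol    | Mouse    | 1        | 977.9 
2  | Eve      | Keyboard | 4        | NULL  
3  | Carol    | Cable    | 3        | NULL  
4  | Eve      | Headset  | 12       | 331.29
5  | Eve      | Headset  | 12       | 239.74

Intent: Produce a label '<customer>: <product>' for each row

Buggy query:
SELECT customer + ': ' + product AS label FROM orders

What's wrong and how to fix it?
Bug: '+' is numeric addition; on text columns SQLite converts them to 0 instead of concatenating

Fix: Replace + with || to concatenate text

Corrected query:
SELECT customer || ': ' || product AS label FROM orders

Result:
label        
-------------
Carol: Mouse 
Eve: Keyboard
Carol: Cable 
Eve: Headset 
Eve: Headset 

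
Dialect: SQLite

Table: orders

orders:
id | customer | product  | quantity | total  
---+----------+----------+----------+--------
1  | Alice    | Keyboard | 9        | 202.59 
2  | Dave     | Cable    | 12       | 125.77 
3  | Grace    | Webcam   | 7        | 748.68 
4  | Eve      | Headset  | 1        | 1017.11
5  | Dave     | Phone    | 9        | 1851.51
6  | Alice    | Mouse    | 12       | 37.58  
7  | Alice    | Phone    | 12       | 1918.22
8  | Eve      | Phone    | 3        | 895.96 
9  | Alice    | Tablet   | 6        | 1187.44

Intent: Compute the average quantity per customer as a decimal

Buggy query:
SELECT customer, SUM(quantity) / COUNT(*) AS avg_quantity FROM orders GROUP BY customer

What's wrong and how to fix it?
Bug: SUM(quantity) and COUNT(*) are both integers; the division truncates the fractional part

Fix: Multiply by 1.0 (or CAST to REAL) to force floating-point division

Corrected query:
SELECT customer, SUM(quantity) * 1.0 / COUNT(*) AS avg_quantity FROM orders GROUP BY customer

Result:
customer | avg_quantity
---------+-------------
Alice    | 9.75        
Dave     | 10.5        
Eve      | 2           
Grace    | 7           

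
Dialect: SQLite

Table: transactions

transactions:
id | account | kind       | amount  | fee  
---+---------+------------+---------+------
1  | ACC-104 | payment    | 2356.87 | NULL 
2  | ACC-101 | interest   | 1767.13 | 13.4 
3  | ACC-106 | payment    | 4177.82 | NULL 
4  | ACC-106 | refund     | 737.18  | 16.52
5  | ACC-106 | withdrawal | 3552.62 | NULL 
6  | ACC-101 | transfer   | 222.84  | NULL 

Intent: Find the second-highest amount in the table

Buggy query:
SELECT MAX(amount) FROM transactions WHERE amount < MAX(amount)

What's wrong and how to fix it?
Bug: MAX(amount) on the right of the comparison is an aggregate-in-WHERE error

Fix: Put the inner MAX in a scalar subquery

Corrected query:
SELECT MAX(amount) FROM transactions WHERE amount < (SELECT MAX(amount) FROM transactions)

Result:
MAX(amount)
-----------
3552.62    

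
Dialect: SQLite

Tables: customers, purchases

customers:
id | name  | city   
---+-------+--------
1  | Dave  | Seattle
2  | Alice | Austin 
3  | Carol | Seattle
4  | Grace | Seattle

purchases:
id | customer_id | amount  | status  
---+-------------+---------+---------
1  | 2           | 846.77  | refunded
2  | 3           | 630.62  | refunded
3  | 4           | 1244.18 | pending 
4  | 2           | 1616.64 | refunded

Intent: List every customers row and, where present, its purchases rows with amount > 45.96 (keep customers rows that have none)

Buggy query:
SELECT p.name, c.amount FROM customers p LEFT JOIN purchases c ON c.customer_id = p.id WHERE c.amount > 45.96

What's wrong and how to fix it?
Bug: Filtering c.amount in WHERE discards the NULL rows produced by LEFT JOIN, turning it into an inner join

Fix: Move the right-table condition into the ON clause so unmatched parents are kept

Corrected query:
SELECT p.name, c.amount FROM customers p LEFT JOIN purchases c ON c.customer_id = p.id AND c.amount > 45.96

Result:
name  | amount 
------+--------
Dave  | NULL   
Alice | 846.77 
Alice | 1616.64
Carol | 630.62 
Grace | 1244.18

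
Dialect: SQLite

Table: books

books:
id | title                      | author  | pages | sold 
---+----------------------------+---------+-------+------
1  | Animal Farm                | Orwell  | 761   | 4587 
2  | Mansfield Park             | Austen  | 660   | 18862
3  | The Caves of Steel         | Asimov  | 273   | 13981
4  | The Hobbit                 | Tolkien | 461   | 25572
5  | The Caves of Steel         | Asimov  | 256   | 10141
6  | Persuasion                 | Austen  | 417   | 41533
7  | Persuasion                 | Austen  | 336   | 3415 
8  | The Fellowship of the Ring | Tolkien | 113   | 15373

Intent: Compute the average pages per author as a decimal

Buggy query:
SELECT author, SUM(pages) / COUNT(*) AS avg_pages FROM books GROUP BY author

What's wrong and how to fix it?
Bug: SUM(pages) and COUNT(*) are both integers; the division truncates the fractional part

Fix: Multiply by 1.0 (or CAST to REAL) to force floating-point division

Corrected query:
SELECT author, SUM(pages) * 1.0 / COUNT(*) AS avg_pages FROM books GROUP BY author

Result:
author  | avg_pages
--------+----------
Asimov  | 264.5    
Austen  | 471      
Orwell  | 761      
Tolkien | 287      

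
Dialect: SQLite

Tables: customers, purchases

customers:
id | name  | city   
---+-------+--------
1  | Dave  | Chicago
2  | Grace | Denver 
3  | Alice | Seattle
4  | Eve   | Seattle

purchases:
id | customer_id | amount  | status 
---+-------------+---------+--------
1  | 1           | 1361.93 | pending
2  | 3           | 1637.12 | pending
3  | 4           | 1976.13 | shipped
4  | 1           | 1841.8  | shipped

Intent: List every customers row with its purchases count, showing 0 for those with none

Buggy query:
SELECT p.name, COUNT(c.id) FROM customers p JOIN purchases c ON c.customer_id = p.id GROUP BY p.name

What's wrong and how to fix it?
Bug: INNER JOIN drops customers rows that have no matching purchases rows

Fix: Switch to LEFT JOIN to retain unmatched parent rows

Corrected query:
SELECT p.name, COUNT(c.id) FROM customers p LEFT JOIN purchases c ON c.customer_id = p.id GROUP BY p.name

Result:
name  | COUNT(c.id)
------+------------
Alice | 1          
Dave  | 2          
Eve   | 1          
Grace | 0          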